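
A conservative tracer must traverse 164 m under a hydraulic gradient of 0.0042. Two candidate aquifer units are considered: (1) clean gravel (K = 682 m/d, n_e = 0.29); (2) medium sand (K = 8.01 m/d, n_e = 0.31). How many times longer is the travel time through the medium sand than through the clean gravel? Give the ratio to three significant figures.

Unit 1 (clean gravel): v = 682×0.0042/0.29 = 9.877 m/d, t = 164/9.877 = 16.60 d
Unit 2 (medium sand): v = 8.01×0.0042/0.31 = 0.1085 m/d, t = 164/0.1085 = 1511 d
t(medium sand) / t(clean gravel) = 1511/16.60 = 91.0

91.0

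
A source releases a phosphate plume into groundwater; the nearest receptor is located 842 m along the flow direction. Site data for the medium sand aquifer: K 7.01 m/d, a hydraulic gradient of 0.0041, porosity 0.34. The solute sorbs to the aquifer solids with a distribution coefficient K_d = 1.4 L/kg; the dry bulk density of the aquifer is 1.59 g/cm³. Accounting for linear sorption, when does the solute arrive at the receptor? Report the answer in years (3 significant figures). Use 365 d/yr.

206 years

Darcy flux q = K·i = 7.01 × 0.0041 = 0.02874 m/d
v_s = q/n_e = 0.02874/0.34 = 0.08453 m/d
Retardation R = 1 + ρ_b·K_d/n = 1 + 1.59×1.4/0.34 = 7.547
Contaminant velocity v_c = v/R = 0.08453/7.547 = 0.01120 m/d
t = L/v_c = 842/0.01120 = 75170 d
   = 75170/365 = 206 yr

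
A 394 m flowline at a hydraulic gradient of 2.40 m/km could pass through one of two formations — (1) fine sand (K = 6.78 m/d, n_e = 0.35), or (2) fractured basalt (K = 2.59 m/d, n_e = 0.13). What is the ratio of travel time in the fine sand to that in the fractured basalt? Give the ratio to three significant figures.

Unit 1 (fine sand): v = 6.78×0.0024/0.35 = 0.04649 m/d, t = 394/0.04649 = 8475 d
Unit 2 (fractured basalt): v = 2.59×0.0024/0.13 = 0.04782 m/d, t = 394/0.04782 = 8240 d
t(fine sand) / t(fractured basalt) = 8475/8240 = 1.03

1.03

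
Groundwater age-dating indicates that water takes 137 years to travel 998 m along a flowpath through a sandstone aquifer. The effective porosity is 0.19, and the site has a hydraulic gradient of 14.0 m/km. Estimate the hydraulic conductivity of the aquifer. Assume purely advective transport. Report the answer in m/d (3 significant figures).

0.271 m/d

t = 137 years = 50010 d
v = L / t = 998 / 50010 = 0.01996 m/d
K = v · n / i = 0.01996 × 0.19 / 0.014 = 0.271 m/d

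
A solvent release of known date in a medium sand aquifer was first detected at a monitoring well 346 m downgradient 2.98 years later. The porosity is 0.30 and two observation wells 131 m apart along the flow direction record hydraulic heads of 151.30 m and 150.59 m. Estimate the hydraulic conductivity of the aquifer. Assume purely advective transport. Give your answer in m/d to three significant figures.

Hydraulic gradient i = (151.30 − 150.59) / 131 = 0.71 / 131 = 0.005420
t = 2.98 years = 1088 d
v = L / t = 346 / 1088 = 0.3181 m/d
K = v · n / i = 0.3181 × 0.30 / 0.005420 = 17.6 m/d

17.6 m/d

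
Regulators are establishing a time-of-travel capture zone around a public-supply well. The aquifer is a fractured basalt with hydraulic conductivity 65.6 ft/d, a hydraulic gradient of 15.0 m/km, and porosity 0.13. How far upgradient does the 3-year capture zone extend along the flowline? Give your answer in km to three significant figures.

2.53 km

K = 65.6 ft/d × 0.3048 = 19.99 m/d
q = Ki = 19.99 × 0.015 = 0.2999 m/d
v_s = q/n_e = 0.2999/0.13 = 2.307 m/d
T = 3 yr × 365 = 1095 d
L = v × T = 2.307 × 1095 = 2526 m
   = 2.53 km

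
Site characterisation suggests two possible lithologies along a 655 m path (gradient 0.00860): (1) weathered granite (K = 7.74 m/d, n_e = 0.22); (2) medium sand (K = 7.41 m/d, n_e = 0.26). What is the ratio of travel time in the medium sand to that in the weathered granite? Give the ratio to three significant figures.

1.23

Unit 1 (weathered granite): v = 7.74×0.0086/0.22 = 0.3026 m/d, t = 655/0.3026 = 2165 d
Unit 2 (medium sand): v = 7.41×0.0086/0.26 = 0.2451 m/d, t = 655/0.2451 = 2672 d
t(medium sand) / t(weathered granite) = 2672/2165 = 1.23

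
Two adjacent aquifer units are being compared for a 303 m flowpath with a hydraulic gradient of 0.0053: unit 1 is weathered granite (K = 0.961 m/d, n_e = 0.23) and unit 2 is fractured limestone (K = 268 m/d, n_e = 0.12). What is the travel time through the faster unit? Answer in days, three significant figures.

25.6 days

Unit 1 (weathered granite): v = 0.961×0.0053/0.23 = 0.02214 m/d, t = 303/0.02214 = 13680 d
Unit 2 (fractured limestone): v = 268×0.0053/0.12 = 11.84 m/d, t = 303/11.84 = 25.60 d
Faster unit: t = 25.6 d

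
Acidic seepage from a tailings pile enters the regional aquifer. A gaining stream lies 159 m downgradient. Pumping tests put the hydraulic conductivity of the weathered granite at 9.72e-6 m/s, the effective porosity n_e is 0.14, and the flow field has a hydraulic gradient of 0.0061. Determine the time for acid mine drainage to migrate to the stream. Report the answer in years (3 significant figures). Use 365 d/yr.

K = 9.72e-6 m/s × 86400 s/d = 0.8398 m/d
Specific discharge q = 0.8398 × 0.0061 = 0.005123 m/d
v_s = q/n_e = 0.005123/0.14 = 0.03659 m/d
t = L / v = 159 / 0.03659 = 4345 d
   = 4345 / 365 = 11.9 yr

11.9 years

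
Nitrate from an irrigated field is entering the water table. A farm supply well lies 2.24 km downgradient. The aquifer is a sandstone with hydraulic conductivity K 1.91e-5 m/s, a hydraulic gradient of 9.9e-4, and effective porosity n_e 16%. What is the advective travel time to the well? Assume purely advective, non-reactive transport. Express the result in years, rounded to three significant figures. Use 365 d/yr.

601 years

K = 1.91e-5 m/s × 86400 s/d = 1.650 m/d
Specific discharge q = 1.650 × 9.9e-4 = 0.001634 m/d
Seepage velocity v = q / n = 0.001634 / 0.16 = 0.01021 m/d
L = 2.24 km = 2240 m
t = L / v = 2240 / 0.01021 = 219400 d
   = 219400 / 365 = 601 yr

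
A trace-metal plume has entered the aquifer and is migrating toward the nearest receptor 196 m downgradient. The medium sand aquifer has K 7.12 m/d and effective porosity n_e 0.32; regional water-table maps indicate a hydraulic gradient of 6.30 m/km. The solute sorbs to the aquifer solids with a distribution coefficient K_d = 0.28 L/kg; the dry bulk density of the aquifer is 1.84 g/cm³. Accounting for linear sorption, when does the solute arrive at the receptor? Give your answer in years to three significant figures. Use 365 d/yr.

q = Ki = 7.12 × 0.0063 = 0.04486 m/d
v = Ki/n = 7.12·0.0063/0.32 = 0.1402 m/d
Retardation R = 1 + ρ_b·K_d/n = 1 + 1.84×0.28/0.32 = 2.610
Contaminant velocity v_c = v/R = 0.1402/2.610 = 0.05371 m/d
t = L/v_c = 196/0.05371 = 3649 d
   = 3649/365 = 10.0 yr

10.0 years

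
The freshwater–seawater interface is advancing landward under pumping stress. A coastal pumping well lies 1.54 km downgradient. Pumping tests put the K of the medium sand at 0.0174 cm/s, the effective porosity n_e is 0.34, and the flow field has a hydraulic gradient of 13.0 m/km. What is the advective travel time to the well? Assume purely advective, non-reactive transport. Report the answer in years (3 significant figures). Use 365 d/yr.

7.34 years

K = 0.0174 cm/s × 864 = 15.03 m/d
Darcy flux q = K·i = 15.03 × 0.013 = 0.1954 m/d
v_s = q/n_e = 0.1954/0.34 = 0.5748 m/d
L = 1.54 km = 1540 m
t = L / v = 1540 / 0.5748 = 2679 d
   = 2679 / 365 = 7.34 yr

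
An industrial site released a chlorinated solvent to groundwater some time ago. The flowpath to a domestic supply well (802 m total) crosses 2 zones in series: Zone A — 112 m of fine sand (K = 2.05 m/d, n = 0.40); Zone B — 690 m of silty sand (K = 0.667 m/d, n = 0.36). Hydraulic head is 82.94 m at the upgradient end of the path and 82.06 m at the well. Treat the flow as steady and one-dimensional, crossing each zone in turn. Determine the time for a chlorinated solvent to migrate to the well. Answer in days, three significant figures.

Total head drop ΔH = 82.94 − 82.06 = 0.88 m
Steady 1-D flow in series ⇒ the Darcy flux q is identical in every zone and the zone head losses add (resistances L/K in series).
Σ(L/K) = 112/2.05 + 690/0.667 = 54.63 + 1034 = 1089 d
q = ΔH / Σ(L/K) = 0.88 / 1089 = 8.080e-4 m/d (same in every zone)
Zone A: v = q/n = 8.080e-4/0.40 = 0.002020 m/d → t_A = 112/0.002020 = 55450 d
Zone B: v = q/n = 8.080e-4/0.36 = 0.002244 m/d → t_B = 690/0.002244 = 307400 d
Total t = 55450 + 307400 = 362900 d

363000 days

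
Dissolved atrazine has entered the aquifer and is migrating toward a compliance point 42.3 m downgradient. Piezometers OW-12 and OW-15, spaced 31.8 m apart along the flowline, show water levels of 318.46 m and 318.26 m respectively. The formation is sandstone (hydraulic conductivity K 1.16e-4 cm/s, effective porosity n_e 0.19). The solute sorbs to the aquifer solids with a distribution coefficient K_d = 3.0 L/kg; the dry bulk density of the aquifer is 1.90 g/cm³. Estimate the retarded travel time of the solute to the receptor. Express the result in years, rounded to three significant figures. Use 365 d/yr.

1080 years

Hydraulic gradient i = (318.46 − 318.26) / 31.8 = 0.20 / 31.8 = 0.006289
K = 1.16e-4 cm/s × 864 = 0.1002 m/d
Specific discharge q = 0.1002 × 0.006289 = 6.303e-4 m/d
v_s = q/n_e = 6.303e-4/0.19 = 0.003318 m/d
Retardation R = 1 + ρ_b·K_d/n = 1 + 1.90×3.0/0.19 = 31.00
Contaminant velocity v_c = v/R = 0.003318/31.00 = 1.070e-4 m/d
t = L/v_c = 42.3/1.070e-4 = 395300 d
   = 395300/365 = 1080 yr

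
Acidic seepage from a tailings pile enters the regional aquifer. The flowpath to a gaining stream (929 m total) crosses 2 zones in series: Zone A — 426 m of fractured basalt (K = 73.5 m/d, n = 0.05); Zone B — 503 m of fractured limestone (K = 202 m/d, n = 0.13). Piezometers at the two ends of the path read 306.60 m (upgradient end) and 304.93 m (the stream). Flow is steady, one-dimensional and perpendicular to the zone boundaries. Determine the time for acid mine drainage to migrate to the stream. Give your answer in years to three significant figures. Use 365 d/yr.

Total head drop ΔH = 306.60 − 304.93 = 1.67 m
Continuity: the same q passes through each zone, so ΔH = q·Σ(L_j/K_j) — the zones act as resistances in series.
Σ(L/K) = 426/73.5 + 503/202 = 5.796 + 2.490 = 8.286 d
q = ΔH / Σ(L/K) = 1.67 / 8.286 = 0.2015 m/d (same in every zone)
Zone A: v = q/n = 0.2015/0.05 = 4.031 m/d → t_A = 426/4.031 = 105.7 d
Zone B: v = q/n = 0.2015/0.13 = 1.550 m/d → t_B = 503/1.550 = 324.4 d
Total t = 105.7 + 324.4 = 430.1 d
   = 430.1 / 365 = 1.18 yr

1.18 years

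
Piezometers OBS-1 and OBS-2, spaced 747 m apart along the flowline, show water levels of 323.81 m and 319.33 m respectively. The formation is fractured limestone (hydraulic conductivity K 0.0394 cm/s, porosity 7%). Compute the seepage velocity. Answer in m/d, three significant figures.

Hydraulic gradient i = (323.81 − 319.33) / 747 = 4.48 / 747 = 0.005997
K = 0.0394 cm/s × 864 = 34.04 m/d
Darcy flux q = K·i = 34.04 × 0.005997 = 0.2042 m/d
Average linear velocity = 0.2042 / 0.07 = 2.917 m/d

2.92 m/d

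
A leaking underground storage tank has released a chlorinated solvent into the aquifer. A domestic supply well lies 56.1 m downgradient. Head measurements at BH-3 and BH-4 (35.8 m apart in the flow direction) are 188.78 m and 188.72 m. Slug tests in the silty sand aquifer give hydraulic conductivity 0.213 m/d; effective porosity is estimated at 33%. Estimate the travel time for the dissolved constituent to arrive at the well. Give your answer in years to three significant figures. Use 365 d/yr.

142 years

Hydraulic gradient i = (188.78 − 188.72) / 35.8 = 0.06 / 35.8 = 0.001676
Darcy flux q = K·i = 0.213 × 0.001676 = 3.570e-4 m/d
v = Ki/n = 0.213·0.001676/0.33 = 0.001082 m/d
t = L / v = 56.1 / 0.001082 = 51860 d
   = 51860 / 365 = 142 yr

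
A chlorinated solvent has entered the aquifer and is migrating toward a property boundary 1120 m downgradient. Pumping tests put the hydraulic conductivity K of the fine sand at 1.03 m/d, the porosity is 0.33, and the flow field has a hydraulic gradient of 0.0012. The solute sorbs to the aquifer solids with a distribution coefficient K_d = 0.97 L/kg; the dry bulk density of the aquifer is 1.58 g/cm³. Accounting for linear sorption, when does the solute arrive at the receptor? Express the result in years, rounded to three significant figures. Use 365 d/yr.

4620 years

q = Ki = 1.03 × 0.0012 = 0.001236 m/d
Average linear velocity = 0.001236 / 0.33 = 0.003745 m/d
Retardation R = 1 + ρ_b·K_d/n = 1 + 1.58×0.97/0.33 = 5.644
Contaminant velocity v_c = v/R = 0.003745/5.644 = 6.636e-4 m/d
t = L/v_c = 1120/6.636e-4 = 1.688e6 d
   = 1.688e6/365 = 4620 yr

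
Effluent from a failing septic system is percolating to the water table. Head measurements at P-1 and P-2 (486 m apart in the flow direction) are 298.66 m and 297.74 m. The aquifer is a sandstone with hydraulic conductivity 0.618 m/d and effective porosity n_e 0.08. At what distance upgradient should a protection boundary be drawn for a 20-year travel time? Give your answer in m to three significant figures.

107 m

Hydraulic gradient i = (298.66 − 297.74) / 486 = 0.92 / 486 = 0.001893
q = Ki = 0.618 × 0.001893 = 0.001170 m/d
Average linear velocity = 0.001170 / 0.08 = 0.01462 m/d
T = 20 yr × 365 = 7300 d
L = v × T = 0.01462 × 7300 = 106.8 m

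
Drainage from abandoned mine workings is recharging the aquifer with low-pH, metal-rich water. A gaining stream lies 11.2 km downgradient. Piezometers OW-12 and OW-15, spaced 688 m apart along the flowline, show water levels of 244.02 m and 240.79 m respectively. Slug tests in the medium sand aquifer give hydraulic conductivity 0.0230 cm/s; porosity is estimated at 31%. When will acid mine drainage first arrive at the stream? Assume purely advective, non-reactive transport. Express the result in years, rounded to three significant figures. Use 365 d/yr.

Hydraulic gradient i = (244.02 − 240.79) / 688 = 3.23 / 688 = 0.004695
K = 0.0230 cm/s × 864 = 19.87 m/d
Darcy flux q = K·i = 19.87 × 0.004695 = 0.09329 m/d
Seepage velocity v = q / n = 0.09329 / 0.31 = 0.3009 m/d
L = 11.2 km = 11200 m
t = L / v = 11200 / 0.3009 = 37220 d
   = 37220 / 365 = 102 yr

102 years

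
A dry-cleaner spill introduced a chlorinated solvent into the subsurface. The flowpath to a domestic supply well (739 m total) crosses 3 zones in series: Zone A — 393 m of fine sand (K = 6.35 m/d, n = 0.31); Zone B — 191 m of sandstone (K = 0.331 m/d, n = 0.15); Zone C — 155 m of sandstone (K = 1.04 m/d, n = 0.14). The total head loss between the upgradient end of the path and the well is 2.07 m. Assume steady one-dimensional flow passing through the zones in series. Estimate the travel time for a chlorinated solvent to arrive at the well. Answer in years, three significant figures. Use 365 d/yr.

Steady 1-D flow in series ⇒ the Darcy flux q is identical in every zone and the zone head losses add (resistances L/K in series).
Σ(L/K) = 393/6.35 + 191/0.331 + 155/1.04 = 61.89 + 577.0 + 149.0 = 788.0 d
q = ΔH / Σ(L/K) = 2.07 / 788.0 = 0.002627 m/d (same in every zone)
Zone A: v = q/n = 0.002627/0.31 = 0.008474 m/d → t_A = 393/0.008474 = 46380 d
Zone B: v = q/n = 0.002627/0.15 = 0.01751 m/d → t_B = 191/0.01751 = 10910 d
Zone C: v = q/n = 0.002627/0.14 = 0.01876 m/d → t_C = 155/0.01876 = 8260 d
Total t = 46380 + 10910 + 8260 = 65540 d
   = 65540 / 365 = 180 yr

180 years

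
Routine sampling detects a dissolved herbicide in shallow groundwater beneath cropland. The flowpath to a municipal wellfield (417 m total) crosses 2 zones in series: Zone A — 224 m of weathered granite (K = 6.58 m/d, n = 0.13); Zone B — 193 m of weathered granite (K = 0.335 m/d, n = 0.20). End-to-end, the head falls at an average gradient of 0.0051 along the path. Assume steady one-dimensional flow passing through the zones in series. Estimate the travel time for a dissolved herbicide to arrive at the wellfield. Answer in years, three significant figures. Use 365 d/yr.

Steady 1-D flow in series ⇒ the Darcy flux q is identical in every zone and the zone head losses add (resistances L/K in series).
Σ(L/K) = 224/6.58 + 193/0.335 = 34.04 + 576.1 = 610.2 d
K_eq = L_total / Σ(L/K) = 417 / 610.2 = 0.6834 m/d
q = K_eq · i = 0.6834 × 0.0051 = 0.003485 m/d (same in every zone)
Zone A: v = q/n = 0.003485/0.13 = 0.02681 m/d → t_A = 224/0.02681 = 8355 d
Zone B: v = q/n = 0.003485/0.20 = 0.01743 m/d → t_B = 193/0.01743 = 11070 d
Total t = 8355 + 11070 = 19430 d
   = 19430 / 365 = 53.2 yr

53.2 years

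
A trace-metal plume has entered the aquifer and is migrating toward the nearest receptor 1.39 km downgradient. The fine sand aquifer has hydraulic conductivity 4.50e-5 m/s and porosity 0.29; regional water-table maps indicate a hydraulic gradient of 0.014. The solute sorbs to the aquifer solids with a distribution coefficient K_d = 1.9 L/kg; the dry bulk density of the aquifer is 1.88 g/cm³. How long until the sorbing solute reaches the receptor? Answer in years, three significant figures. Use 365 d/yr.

270 years

K = 4.50e-5 m/s × 86400 s/d = 3.888 m/d
Specific discharge q = 3.888 × 0.014 = 0.05443 m/d
v = Ki/n = 3.888·0.014/0.29 = 0.1877 m/d
Retardation R = 1 + ρ_b·K_d/n = 1 + 1.88×1.9/0.29 = 13.32
Contaminant velocity v_c = v/R = 0.1877/13.32 = 0.01409 m/d
L = 1.39 km = 1390 m
t = L/v_c = 1390/0.01409 = 98620 d
   = 98620/365 = 270 yr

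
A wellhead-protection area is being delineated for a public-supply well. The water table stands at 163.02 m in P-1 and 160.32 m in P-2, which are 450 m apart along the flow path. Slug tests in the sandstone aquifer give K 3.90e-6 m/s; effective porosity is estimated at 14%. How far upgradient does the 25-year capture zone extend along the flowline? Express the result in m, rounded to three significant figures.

Hydraulic gradient i = (163.02 − 160.32) / 450 = 2.70 / 450 = 0.006000
K = 3.90e-6 m/s × 86400 s/d = 0.3370 m/d
Darcy flux q = K·i = 0.3370 × 0.006000 = 0.002022 m/d
Seepage velocity v = q / n = 0.002022 / 0.14 = 0.01444 m/d
T = 25 yr × 365 = 9125 d
L = v × T = 0.01444 × 9125 = 131.8 m

132 m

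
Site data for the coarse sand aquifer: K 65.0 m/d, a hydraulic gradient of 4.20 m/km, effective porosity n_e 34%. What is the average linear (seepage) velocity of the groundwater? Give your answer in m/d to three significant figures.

Darcy flux q = K·i = 65.0 × 0.0042 = 0.2730 m/d
v = Ki/n = 65.0·0.0042/0.34 = 0.8029 m/d

0.803 m/d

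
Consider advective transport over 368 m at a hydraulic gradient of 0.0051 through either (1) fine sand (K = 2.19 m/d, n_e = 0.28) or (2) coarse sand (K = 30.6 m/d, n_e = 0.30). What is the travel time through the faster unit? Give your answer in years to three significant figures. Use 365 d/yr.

Unit 1 (fine sand): v = 2.19×0.0051/0.28 = 0.03989 m/d, t = 368/0.03989 = 9226 d
Unit 2 (coarse sand): v = 30.6×0.0051/0.30 = 0.5202 m/d, t = 368/0.5202 = 707.4 d
Faster: 707.4 d / 365 = 1.94 yr

1.94 years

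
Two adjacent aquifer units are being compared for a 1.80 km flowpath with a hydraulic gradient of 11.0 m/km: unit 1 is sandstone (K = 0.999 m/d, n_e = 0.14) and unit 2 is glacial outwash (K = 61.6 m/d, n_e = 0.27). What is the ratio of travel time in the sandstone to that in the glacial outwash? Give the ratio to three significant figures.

Unit 1 (sandstone): v = 0.999×0.011/0.14 = 0.07849 m/d, t = 1800/0.07849 = 22930 d
Unit 2 (glacial outwash): v = 61.6×0.011/0.27 = 2.510 m/d, t = 1800/2.510 = 717.2 d
t(sandstone) / t(glacial outwash) = 22930/717.2 = 32.0

32.0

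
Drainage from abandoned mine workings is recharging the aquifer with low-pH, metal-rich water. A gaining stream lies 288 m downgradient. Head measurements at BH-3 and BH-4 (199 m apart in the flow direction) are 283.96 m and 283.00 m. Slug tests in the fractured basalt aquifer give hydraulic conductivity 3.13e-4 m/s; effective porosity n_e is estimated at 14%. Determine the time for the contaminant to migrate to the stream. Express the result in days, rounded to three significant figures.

309 days

Hydraulic gradient i = (283.96 − 283.00) / 199 = 0.96 / 199 = 0.004824
K = 3.13e-4 m/s × 86400 s/d = 27.04 m/d
q = Ki = 27.04 × 0.004824 = 0.1305 m/d
Average linear velocity = 0.1305 / 0.14 = 0.9319 m/d
t = L / v = 288 / 0.9319 = 309.1 d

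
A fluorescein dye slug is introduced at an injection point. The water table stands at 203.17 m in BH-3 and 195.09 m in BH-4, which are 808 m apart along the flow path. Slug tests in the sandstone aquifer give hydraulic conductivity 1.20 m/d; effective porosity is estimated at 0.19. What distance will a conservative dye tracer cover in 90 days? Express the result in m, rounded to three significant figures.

Hydraulic gradient i = (203.17 − 195.09) / 808 = 8.08 / 808 = 0.01000
q = Ki = 1.20 × 0.01000 = 0.01200 m/d
Average linear velocity = 0.01200 / 0.19 = 0.06316 m/d
L = v × T = 0.06316 × 90 = 5.684 m

5.68 m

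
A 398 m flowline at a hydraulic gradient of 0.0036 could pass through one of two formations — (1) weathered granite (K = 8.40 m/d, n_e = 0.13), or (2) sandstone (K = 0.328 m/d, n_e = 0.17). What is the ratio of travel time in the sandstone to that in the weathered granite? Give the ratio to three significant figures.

Unit 1 (weathered granite): v = 8.40×0.0036/0.13 = 0.2326 m/d, t = 398/0.2326 = 1711 d
Unit 2 (sandstone): v = 0.328×0.0036/0.17 = 0.006946 m/d, t = 398/0.006946 = 57300 d
t(sandstone) / t(weathered granite) = 57300/1711 = 33.5

33.5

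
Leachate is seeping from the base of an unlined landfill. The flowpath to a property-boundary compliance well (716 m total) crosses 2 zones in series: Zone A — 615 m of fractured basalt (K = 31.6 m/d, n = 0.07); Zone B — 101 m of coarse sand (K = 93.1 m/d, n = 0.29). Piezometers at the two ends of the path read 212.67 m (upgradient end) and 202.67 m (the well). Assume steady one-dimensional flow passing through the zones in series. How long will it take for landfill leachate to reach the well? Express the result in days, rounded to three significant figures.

Total head drop ΔH = 212.67 − 202.67 = 10.00 m
Continuity: the same q passes through each zone, so ΔH = q·Σ(L_j/K_j) — the zones act as resistances in series.
Σ(L/K) = 615/31.6 + 101/93.1 = 19.46 + 1.085 = 20.55 d
q = ΔH / Σ(L/K) = 10.00 / 20.55 = 0.4867 m/d (same in every zone)
Zone A: v = q/n = 0.4867/0.07 = 6.953 m/d → t_A = 615/6.953 = 88.45 d
Zone B: v = q/n = 0.4867/0.29 = 1.678 m/d → t_B = 101/1.678 = 60.18 d
Total t = 88.45 + 60.18 = 148.6 d

149 days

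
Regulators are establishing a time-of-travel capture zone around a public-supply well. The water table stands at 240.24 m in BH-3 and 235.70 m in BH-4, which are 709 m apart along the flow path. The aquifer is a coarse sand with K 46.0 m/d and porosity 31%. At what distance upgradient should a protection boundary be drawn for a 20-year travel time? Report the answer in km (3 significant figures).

Hydraulic gradient i = (240.24 − 235.70) / 709 = 4.54 / 709 = 0.006403
q = Ki = 46.0 × 0.006403 = 0.2946 m/d
v_s = q/n_e = 0.2946/0.31 = 0.9502 m/d
T = 20 yr × 365 = 7300 d
L = v × T = 0.9502 × 7300 = 6936 m
   = 6.94 km

6.94 km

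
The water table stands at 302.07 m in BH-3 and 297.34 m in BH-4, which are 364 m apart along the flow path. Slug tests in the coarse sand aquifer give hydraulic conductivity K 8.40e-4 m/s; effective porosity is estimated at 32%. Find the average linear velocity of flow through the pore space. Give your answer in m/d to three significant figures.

Hydraulic gradient i = (302.07 − 297.34) / 364 = 4.73 / 364 = 0.01299
K = 8.40e-4 m/s × 86400 s/d = 72.58 m/d
Specific discharge q = 72.58 × 0.01299 = 0.9431 m/d
Average linear velocity = 0.9431 / 0.32 = 2.947 m/d

2.95 m/d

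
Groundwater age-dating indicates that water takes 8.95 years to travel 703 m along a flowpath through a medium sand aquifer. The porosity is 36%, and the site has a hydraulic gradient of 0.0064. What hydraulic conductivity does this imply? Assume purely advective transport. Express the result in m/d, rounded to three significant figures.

t = 8.95 years = 3267 d
v = L / t = 703 / 3267 = 0.2152 m/d
K = v · n / i = 0.2152 × 0.36 / 0.0064 = 12.1 m/d

12.1 m/d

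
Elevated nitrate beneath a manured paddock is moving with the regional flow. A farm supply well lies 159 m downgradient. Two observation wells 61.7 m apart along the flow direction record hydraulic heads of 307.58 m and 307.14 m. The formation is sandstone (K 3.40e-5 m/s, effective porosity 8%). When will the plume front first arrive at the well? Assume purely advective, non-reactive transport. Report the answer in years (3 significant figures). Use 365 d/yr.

Hydraulic gradient i = (307.58 − 307.14) / 61.7 = 0.44 / 61.7 = 0.007131
K = 3.40e-5 m/s × 86400 s/d = 2.938 m/d
q = Ki = 2.938 × 0.007131 = 0.02095 m/d
Seepage velocity v = q / n = 0.02095 / 0.08 = 0.2619 m/d
t = L / v = 159 / 0.2619 = 607.2 d
   = 607.2 / 365 = 1.66 yr

1.66 years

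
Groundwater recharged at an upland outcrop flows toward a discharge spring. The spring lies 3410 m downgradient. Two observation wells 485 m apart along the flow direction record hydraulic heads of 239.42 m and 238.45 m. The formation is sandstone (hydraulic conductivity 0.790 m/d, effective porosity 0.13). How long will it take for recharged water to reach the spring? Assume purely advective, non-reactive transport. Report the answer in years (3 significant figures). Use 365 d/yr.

769 years

Hydraulic gradient i = (239.42 − 238.45) / 485 = 0.97 / 485 = 0.002000
Specific discharge q = 0.790 × 0.002000 = 0.001580 m/d
v = Ki/n = 0.790·0.002000/0.13 = 0.01215 m/d
t = L / v = 3410 / 0.01215 = 280600 d
   = 280600 / 365 = 769 yr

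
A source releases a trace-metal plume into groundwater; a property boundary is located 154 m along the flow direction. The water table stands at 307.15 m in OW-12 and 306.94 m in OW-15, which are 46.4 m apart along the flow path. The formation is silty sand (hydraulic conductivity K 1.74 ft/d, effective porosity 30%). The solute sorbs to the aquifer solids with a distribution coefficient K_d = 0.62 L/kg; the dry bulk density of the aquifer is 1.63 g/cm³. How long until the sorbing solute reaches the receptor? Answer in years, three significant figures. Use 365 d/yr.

Hydraulic gradient i = (307.15 − 306.94) / 46.4 = 0.21 / 46.4 = 0.004526
K = 1.74 ft/d × 0.3048 = 0.5304 m/d
Darcy flux q = K·i = 0.5304 × 0.004526 = 0.002400 m/d
v = Ki/n = 0.5304·0.004526/0.30 = 0.008001 m/d
Retardation R = 1 + ρ_b·K_d/n = 1 + 1.63×0.62/0.30 = 4.369
Contaminant velocity v_c = v/R = 0.008001/4.369 = 0.001831 m/d
t = L/v_c = 154/0.001831 = 84090 d
   = 84090/365 = 230 yr

230 years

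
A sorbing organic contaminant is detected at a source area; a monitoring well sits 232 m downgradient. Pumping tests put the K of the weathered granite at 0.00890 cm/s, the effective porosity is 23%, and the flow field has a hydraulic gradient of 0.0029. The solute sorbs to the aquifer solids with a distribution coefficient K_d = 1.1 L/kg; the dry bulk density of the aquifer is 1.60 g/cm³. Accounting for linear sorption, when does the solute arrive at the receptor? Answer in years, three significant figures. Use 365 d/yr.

56.7 years

K = 0.00890 cm/s × 864 = 7.690 m/d
Darcy flux q = K·i = 7.690 × 0.0029 = 0.02230 m/d
Average linear velocity = 0.02230 / 0.23 = 0.09696 m/d
Retardation R = 1 + ρ_b·K_d/n = 1 + 1.60×1.1/0.23 = 8.652
Contaminant velocity v_c = v/R = 0.09696/8.652 = 0.01121 m/d
t = L/v_c = 232/0.01121 = 20700 d
   = 20700/365 = 56.7 yr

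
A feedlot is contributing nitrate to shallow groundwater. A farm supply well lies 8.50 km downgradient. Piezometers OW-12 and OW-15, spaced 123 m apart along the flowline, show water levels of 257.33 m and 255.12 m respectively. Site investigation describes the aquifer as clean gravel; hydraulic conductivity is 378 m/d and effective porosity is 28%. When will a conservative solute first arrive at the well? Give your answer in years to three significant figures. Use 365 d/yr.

0.960 years

Hydraulic gradient i = (257.33 − 255.12) / 123 = 2.21 / 123 = 0.01797
Darcy flux q = K·i = 378 × 0.01797 = 6.792 m/d
v = Ki/n = 378·0.01797/0.28 = 24.26 m/d
L = 8.50 km = 8500 m
t = L / v = 8500 / 24.26 = 350.4 d
   = 350.4 / 365 = 0.960 yr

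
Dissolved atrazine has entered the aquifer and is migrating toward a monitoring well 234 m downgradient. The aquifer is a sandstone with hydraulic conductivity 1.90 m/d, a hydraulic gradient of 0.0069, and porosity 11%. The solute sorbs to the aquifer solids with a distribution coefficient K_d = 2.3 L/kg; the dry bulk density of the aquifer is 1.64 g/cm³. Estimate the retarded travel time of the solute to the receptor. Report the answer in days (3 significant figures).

Specific discharge q = 1.90 × 0.0069 = 0.01311 m/d
v_s = q/n_e = 0.01311/0.11 = 0.1192 m/d
Retardation R = 1 + ρ_b·K_d/n = 1 + 1.64×2.3/0.11 = 35.29
Contaminant velocity v_c = v/R = 0.1192/35.29 = 0.003377 m/d
t = L/v_c = 234/0.003377 = 69290 d

69300 days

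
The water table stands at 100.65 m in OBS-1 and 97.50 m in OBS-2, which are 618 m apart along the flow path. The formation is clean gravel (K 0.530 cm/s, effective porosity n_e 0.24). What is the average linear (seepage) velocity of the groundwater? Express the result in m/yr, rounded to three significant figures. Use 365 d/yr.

3550 m/yr

Hydraulic gradient i = (100.65 − 97.50) / 618 = 3.15 / 618 = 0.005097
K = 0.530 cm/s × 864 = 457.9 m/d
Darcy flux q = K·i = 457.9 × 0.005097 = 2.334 m/d
v_s = q/n_e = 2.334/0.24 = 9.725 m/d
   = 9.725 × 365 = 3550 m/yr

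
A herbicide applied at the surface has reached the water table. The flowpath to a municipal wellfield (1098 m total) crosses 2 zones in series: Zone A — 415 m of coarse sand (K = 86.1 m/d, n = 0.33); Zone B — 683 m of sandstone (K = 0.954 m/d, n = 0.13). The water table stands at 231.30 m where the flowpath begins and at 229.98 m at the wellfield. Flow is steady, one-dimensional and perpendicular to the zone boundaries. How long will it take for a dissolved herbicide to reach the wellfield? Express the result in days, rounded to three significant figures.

Total head drop ΔH = 231.30 − 229.98 = 1.32 m
Continuity: the same q passes through each zone, so ΔH = q·Σ(L_j/K_j) — the zones act as resistances in series.
Σ(L/K) = 415/86.1 + 683/0.954 = 4.820 + 715.9 = 720.8 d
q = ΔH / Σ(L/K) = 1.32 / 720.8 = 0.001831 m/d (same in every zone)
Zone A: v = q/n = 0.001831/0.33 = 0.005550 m/d → t_A = 415/0.005550 = 74780 d
Zone B: v = q/n = 0.001831/0.13 = 0.01409 m/d → t_B = 683/0.01409 = 48480 d
Total t = 74780 + 48480 = 123300 d

123000 days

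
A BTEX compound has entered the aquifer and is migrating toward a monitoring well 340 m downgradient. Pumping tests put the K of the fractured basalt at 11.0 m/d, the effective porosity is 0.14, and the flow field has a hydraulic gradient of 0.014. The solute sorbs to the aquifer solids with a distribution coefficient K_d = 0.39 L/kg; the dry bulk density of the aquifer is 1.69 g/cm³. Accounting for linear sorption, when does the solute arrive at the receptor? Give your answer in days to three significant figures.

Specific discharge q = 11.0 × 0.014 = 0.1540 m/d
Average linear velocity = 0.1540 / 0.14 = 1.100 m/d
Retardation R = 1 + ρ_b·K_d/n = 1 + 1.69×0.39/0.14 = 5.708
Contaminant velocity v_c = v/R = 1.100/5.708 = 0.1927 m/d
t = L/v_c = 340/0.1927 = 1764 d

1760 days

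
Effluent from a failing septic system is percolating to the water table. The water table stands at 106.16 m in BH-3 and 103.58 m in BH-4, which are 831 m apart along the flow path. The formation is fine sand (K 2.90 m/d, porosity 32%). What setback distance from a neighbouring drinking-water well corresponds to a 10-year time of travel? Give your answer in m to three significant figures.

103 m

Hydraulic gradient i = (106.16 − 103.58) / 831 = 2.58 / 831 = 0.003105
q = Ki = 2.90 × 0.003105 = 0.009004 m/d
v = Ki/n = 2.90·0.003105/0.32 = 0.02814 m/d
T = 10 yr × 365 = 3650 d
L = v × T = 0.02814 × 3650 = 102.7 m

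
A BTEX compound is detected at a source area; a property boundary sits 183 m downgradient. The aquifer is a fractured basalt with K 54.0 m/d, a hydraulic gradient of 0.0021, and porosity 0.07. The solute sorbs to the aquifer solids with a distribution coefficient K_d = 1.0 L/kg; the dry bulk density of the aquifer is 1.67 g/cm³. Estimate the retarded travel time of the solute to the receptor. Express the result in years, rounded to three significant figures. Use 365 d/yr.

q = Ki = 54.0 × 0.0021 = 0.1134 m/d
v_s = q/n_e = 0.1134/0.07 = 1.620 m/d
Retardation R = 1 + ρ_b·K_d/n = 1 + 1.67×1.0/0.07 = 24.86
Contaminant velocity v_c = v/R = 1.620/24.86 = 0.06517 m/d
t = L/v_c = 183/0.06517 = 2808 d
   = 2808/365 = 7.69 yr

7.69 years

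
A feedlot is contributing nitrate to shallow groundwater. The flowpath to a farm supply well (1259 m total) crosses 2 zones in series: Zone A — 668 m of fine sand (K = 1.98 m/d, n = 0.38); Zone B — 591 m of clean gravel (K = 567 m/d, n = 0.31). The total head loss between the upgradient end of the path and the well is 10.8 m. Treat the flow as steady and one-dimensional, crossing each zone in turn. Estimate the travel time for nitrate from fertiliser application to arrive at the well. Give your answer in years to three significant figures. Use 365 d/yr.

37.5 years

Continuity: the same q passes through each zone, so ΔH = q·Σ(L_j/K_j) — the zones act as resistances in series.
Σ(L/K) = 668/1.98 + 591/567 = 337.4 + 1.042 = 338.4 d
q = ΔH / Σ(L/K) = 10.8 / 338.4 = 0.03191 m/d (same in every zone)
Zone A: v = q/n = 0.03191/0.38 = 0.08398 m/d → t_A = 668/0.08398 = 7954 d
Zone B: v = q/n = 0.03191/0.31 = 0.1029 m/d → t_B = 591/0.1029 = 5741 d
Total t = 7954 + 5741 = 13690 d
   = 13690 / 365 = 37.5 yr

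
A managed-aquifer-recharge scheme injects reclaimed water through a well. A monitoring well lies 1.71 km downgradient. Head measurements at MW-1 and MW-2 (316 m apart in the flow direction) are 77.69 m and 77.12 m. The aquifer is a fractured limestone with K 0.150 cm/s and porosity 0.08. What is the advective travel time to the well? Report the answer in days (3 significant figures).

585 days

Hydraulic gradient i = (77.69 − 77.12) / 316 = 0.57 / 316 = 0.001804
K = 0.150 cm/s × 864 = 129.6 m/d
Darcy flux q = K·i = 129.6 × 0.001804 = 0.2338 m/d
v = Ki/n = 129.6·0.001804/0.08 = 2.922 m/d
L = 1.71 km = 1710 m
t = L / v = 1710 / 2.922 = 585.2 d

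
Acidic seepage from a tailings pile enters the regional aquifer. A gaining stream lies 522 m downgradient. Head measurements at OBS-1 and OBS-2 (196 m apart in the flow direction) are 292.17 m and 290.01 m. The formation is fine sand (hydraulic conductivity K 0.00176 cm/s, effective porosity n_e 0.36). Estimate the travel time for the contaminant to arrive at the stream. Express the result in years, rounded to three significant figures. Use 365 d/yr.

Hydraulic gradient i = (292.17 − 290.01) / 196 = 2.16 / 196 = 0.01102
K = 0.00176 cm/s × 864 = 1.521 m/d
Darcy flux q = K·i = 1.521 × 0.01102 = 0.01676 m/d
v = Ki/n = 1.521·0.01102/0.36 = 0.04655 m/d
t = L / v = 522 / 0.04655 = 11210 d
   = 11210 / 365 = 30.7 yr

30.7 years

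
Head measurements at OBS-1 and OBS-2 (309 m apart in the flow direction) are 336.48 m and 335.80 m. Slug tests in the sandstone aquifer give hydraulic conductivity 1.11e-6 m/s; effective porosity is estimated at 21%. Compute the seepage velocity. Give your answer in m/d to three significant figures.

0.00101 m/d

Hydraulic gradient i = (336.48 − 335.80) / 309 = 0.68 / 309 = 0.002201
K = 1.11e-6 m/s × 86400 s/d = 0.09590 m/d
Specific discharge q = 0.09590 × 0.002201 = 2.111e-4 m/d
v_s = q/n_e = 2.111e-4/0.21 = 0.001005 m/d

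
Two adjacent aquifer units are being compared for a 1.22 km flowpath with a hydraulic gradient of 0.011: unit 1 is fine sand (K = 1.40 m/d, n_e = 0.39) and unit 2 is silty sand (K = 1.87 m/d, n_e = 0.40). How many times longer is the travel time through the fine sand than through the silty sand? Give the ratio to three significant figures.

1.30

Unit 1 (fine sand): v = 1.40×0.011/0.39 = 0.03949 m/d, t = 1220/0.03949 = 30900 d
Unit 2 (silty sand): v = 1.87×0.011/0.40 = 0.05143 m/d, t = 1220/0.05143 = 23720 d
t(fine sand) / t(silty sand) = 30900/23720 = 1.30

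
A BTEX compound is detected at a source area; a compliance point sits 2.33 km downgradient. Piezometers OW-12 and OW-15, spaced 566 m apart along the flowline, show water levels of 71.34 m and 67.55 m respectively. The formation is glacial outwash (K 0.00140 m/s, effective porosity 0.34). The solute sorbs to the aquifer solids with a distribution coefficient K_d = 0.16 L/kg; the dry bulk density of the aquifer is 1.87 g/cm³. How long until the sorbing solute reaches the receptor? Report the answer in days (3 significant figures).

1840 days

Hydraulic gradient i = (71.34 − 67.55) / 566 = 3.79 / 566 = 0.006696
K = 0.00140 m/s × 86400 s/d = 121.0 m/d
q = Ki = 121.0 × 0.006696 = 0.8100 m/d
v_s = q/n_e = 0.8100/0.34 = 2.382 m/d
Retardation R = 1 + ρ_b·K_d/n = 1 + 1.87×0.16/0.34 = 1.880
Contaminant velocity v_c = v/R = 2.382/1.880 = 1.267 m/d
L = 2.33 km = 2330 m
t = L/v_c = 2330/1.267 = 1839 d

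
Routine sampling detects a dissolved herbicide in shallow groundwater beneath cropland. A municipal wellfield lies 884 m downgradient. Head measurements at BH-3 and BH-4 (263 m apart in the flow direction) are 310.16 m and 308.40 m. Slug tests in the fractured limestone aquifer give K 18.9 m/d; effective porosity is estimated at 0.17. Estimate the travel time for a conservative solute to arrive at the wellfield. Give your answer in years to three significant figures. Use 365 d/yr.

Hydraulic gradient i = (310.16 − 308.40) / 263 = 1.76 / 263 = 0.006692
q = Ki = 18.9 × 0.006692 = 0.1265 m/d
Seepage velocity v = q / n = 0.1265 / 0.17 = 0.7440 m/d
t = L / v = 884 / 0.7440 = 1188 d
   = 1188 / 365 = 3.26 yr

3.26 years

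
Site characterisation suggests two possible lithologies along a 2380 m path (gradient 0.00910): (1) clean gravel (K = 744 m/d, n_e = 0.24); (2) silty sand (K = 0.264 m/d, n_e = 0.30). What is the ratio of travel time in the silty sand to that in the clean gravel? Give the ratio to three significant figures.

3520

Unit 1 (clean gravel): v = 744×0.0091/0.24 = 28.21 m/d, t = 2380/28.21 = 84.37 d
Unit 2 (silty sand): v = 0.264×0.0091/0.30 = 0.008008 m/d, t = 2380/0.008008 = 297200 d
t(silty sand) / t(clean gravel) = 297200/84.37 = 3520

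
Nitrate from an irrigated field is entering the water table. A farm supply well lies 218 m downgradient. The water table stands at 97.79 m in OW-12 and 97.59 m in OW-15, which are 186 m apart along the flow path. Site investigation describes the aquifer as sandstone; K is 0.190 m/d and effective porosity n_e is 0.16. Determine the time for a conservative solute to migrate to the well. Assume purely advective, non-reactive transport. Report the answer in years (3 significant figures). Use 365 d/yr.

468 years

Hydraulic gradient i = (97.79 − 97.59) / 186 = 0.20 / 186 = 0.001075
Specific discharge q = 0.190 × 0.001075 = 2.043e-4 m/d
Average linear velocity = 2.043e-4 / 0.16 = 0.001277 m/d
t = L / v = 218 / 0.001277 = 170700 d
   = 170700 / 365 = 468 yr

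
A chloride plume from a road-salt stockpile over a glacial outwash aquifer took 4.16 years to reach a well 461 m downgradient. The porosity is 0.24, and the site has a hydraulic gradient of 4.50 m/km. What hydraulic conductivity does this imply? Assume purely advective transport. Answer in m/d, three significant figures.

t = 4.16 years = 1518 d
v = L / t = 461 / 1518 = 0.3036 m/d
K = v · n / i = 0.3036 × 0.24 / 0.0045 = 16.2 m/d

16.2 m/d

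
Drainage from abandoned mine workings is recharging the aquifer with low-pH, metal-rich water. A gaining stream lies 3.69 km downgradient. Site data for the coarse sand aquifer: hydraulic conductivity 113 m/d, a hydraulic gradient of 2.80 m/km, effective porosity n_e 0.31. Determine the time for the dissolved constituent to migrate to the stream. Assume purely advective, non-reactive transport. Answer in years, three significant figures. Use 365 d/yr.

9.91 years

Darcy flux q = K·i = 113 × 0.0028 = 0.3164 m/d
v = Ki/n = 113·0.0028/0.31 = 1.021 m/d
L = 3.69 km = 3690 m
t = L / v = 3690 / 1.021 = 3615 d
   = 3615 / 365 = 9.91 yr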